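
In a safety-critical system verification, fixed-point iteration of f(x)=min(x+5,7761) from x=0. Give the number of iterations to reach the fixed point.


Step 1: x=0, cap=7761, increment=5
Step 2: x grows by 5 each step until capped at 7761; fixed point is x=7761
Step 3: iterations = ceil(7761/5) = 1553

1553


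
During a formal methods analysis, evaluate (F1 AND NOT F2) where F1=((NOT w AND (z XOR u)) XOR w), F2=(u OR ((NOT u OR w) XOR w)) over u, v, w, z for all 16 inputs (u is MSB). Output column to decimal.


F1 = ((NOT w AND (z XOR u)) XOR w)
F2 = (u OR ((NOT u OR w) XOR w))
Counterexample to F1=>F2 is where F1=1 and F2=0.
Evaluate each row (bits = u,v,w,z, MSB first):
  row 0 [0000]: F1=0 F2=1 -> F1&~F2 -> 0
  row 1 [0001]: F1=1 F2=1 -> F1&~F2 -> 0
  row 2 [0010]: F1=1 F2=0 -> F1&~F2 -> 1
  row 3 [0011]: F1=1 F2=0 -> F1&~F2 -> 1
  row 4 [0100]: F1=0 F2=1 -> F1&~F2 -> 0
  row 5 [0101]: F1=1 F2=1 -> F1&~F2 -> 0
  row 6 [0110]: F1=1 F2=0 -> F1&~F2 -> 1
  row 7 [0111]: F1=1 F2=0 -> F1&~F2 -> 1
  row 8 [1000]: F1=1 F2=1 -> F1&~F2 -> 0
  row 9 [1001]: F1=0 F2=1 -> F1&~F2 -> 0
  row 10 [1010]: F1=1 F2=1 -> F1&~F2 -> 0
  row 11 [1011]: F1=1 F2=1 -> F1&~F2 -> 0
  row 12 [1100]: F1=1 F2=1 -> F1&~F2 -> 0
  row 13 [1101]: F1=0 F2=1 -> F1&~F2 -> 0
  row 14 [1110]: F1=1 F2=1 -> F1&~F2 -> 0
  row 15 [1111]: F1=1 F2=1 -> F1&~F2 -> 0
Full result column, 4 rows per line (u,v fixed per line; w,z runs 00..11 left to right):
  rows 0-3 [u,v=00]: 0011  = hex 3
  rows 4-7 [u,v=01]: 0011  = hex 3
  rows 8-11 [u,v=10]: 0000  = hex 0
  rows 12-15 [u,v=11]: 0000  = hex 0
Counterexample vector (row 0 .. row 15) = 0011001100000000
Output column grouped in 4s = 0011 0011 0000 0000 = 0x3300
Convert to decimal digit by digit (value = value*16 + digit):
  3 -> 3
  3*16 + 3 = 51
  51*16 + 0 = 816
  816*16 + 0 = 13056
Decimal = 13056

13056


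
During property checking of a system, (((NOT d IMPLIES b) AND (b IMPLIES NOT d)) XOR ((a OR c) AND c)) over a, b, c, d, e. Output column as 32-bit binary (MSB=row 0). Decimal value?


Formula: (((NOT d IMPLIES b) AND (b IMPLIES NOT d)) XOR ((a OR c) AND c)) over a, b, c, d, e (32 rows)
Evaluate each row (bits = a,b,c,d,e, MSB first):
  row 0 [00000]: (((NOT 0 IMPLIES 0) AND (0 IMPLIES NOT 0)) XOR ((0 OR 0) AND 0)) -> 0
  row 1 [00001]: (((NOT 0 IMPLIES 0) AND (0 IMPLIES NOT 0)) XOR ((0 OR 0) AND 0)) -> 0
  row 2 [00010]: (((NOT 1 IMPLIES 0) AND (0 IMPLIES NOT 1)) XOR ((0 OR 0) AND 0)) -> 1
  row 3 [00011]: (((NOT 1 IMPLIES 0) AND (0 IMPLIES NOT 1)) XOR ((0 OR 0) AND 0)) -> 1
  row 4 [00100]: (((NOT 0 IMPLIES 0) AND (0 IMPLIES NOT 0)) XOR ((0 OR 1) AND 1)) -> 1
  row 5 [00101]: (((NOT 0 IMPLIES 0) AND (0 IMPLIES NOT 0)) XOR ((0 OR 1) AND 1)) -> 1
  row 6 [00110]: (((NOT 1 IMPLIES 0) AND (0 IMPLIES NOT 1)) XOR ((0 OR 1) AND 1)) -> 0
  row 7 [00111]: (((NOT 1 IMPLIES 0) AND (0 IMPLIES NOT 1)) XOR ((0 OR 1) AND 1)) -> 0
  row 8 [01000]: (((NOT 0 IMPLIES 1) AND (1 IMPLIES NOT 0)) XOR ((0 OR 0) AND 0)) -> 1
  row 9 [01001]: (((NOT 0 IMPLIES 1) AND (1 IMPLIES NOT 0)) XOR ((0 OR 0) AND 0)) -> 1
  row 10 [01010]: (((NOT 1 IMPLIES 1) AND (1 IMPLIES NOT 1)) XOR ((0 OR 0) AND 0)) -> 0
  row 11 [01011]: (((NOT 1 IMPLIES 1) AND (1 IMPLIES NOT 1)) XOR ((0 OR 0) AND 0)) -> 0
  row 12 [01100]: (((NOT 0 IMPLIES 1) AND (1 IMPLIES NOT 0)) XOR ((0 OR 1) AND 1)) -> 0
  row 13 [01101]: (((NOT 0 IMPLIES 1) AND (1 IMPLIES NOT 0)) XOR ((0 OR 1) AND 1)) -> 0
  row 14 [01110]: (((NOT 1 IMPLIES 1) AND (1 IMPLIES NOT 1)) XOR ((0 OR 1) AND 1)) -> 1
  row 15 [01111]: (((NOT 1 IMPLIES 1) AND (1 IMPLIES NOT 1)) XOR ((0 OR 1) AND 1)) -> 1
  row 16 [10000]: (((NOT 0 IMPLIES 0) AND (0 IMPLIES NOT 0)) XOR ((1 OR 0) AND 0)) -> 0
  row 17 [10001]: (((NOT 0 IMPLIES 0) AND (0 IMPLIES NOT 0)) XOR ((1 OR 0) AND 0)) -> 0
  row 18 [10010]: (((NOT 1 IMPLIES 0) AND (0 IMPLIES NOT 1)) XOR ((1 OR 0) AND 0)) -> 1
  row 19 [10011]: (((NOT 1 IMPLIES 0) AND (0 IMPLIES NOT 1)) XOR ((1 OR 0) AND 0)) -> 1
  row 20 [10100]: (((NOT 0 IMPLIES 0) AND (0 IMPLIES NOT 0)) XOR ((1 OR 1) AND 1)) -> 1
  row 21 [10101]: (((NOT 0 IMPLIES 0) AND (0 IMPLIES NOT 0)) XOR ((1 OR 1) AND 1)) -> 1
  row 22 [10110]: (((NOT 1 IMPLIES 0) AND (0 IMPLIES NOT 1)) XOR ((1 OR 1) AND 1)) -> 0
  row 23 [10111]: (((NOT 1 IMPLIES 0) AND (0 IMPLIES NOT 1)) XOR ((1 OR 1) AND 1)) -> 0
  row 24 [11000]: (((NOT 0 IMPLIES 1) AND (1 IMPLIES NOT 0)) XOR ((1 OR 0) AND 0)) -> 1
  row 25 [11001]: (((NOT 0 IMPLIES 1) AND (1 IMPLIES NOT 0)) XOR ((1 OR 0) AND 0)) -> 1
  row 26 [11010]: (((NOT 1 IMPLIES 1) AND (1 IMPLIES NOT 1)) XOR ((1 OR 0) AND 0)) -> 0
  row 27 [11011]: (((NOT 1 IMPLIES 1) AND (1 IMPLIES NOT 1)) XOR ((1 OR 0) AND 0)) -> 0
  row 28 [11100]: (((NOT 0 IMPLIES 1) AND (1 IMPLIES NOT 0)) XOR ((1 OR 1) AND 1)) -> 0
  row 29 [11101]: (((NOT 0 IMPLIES 1) AND (1 IMPLIES NOT 0)) XOR ((1 OR 1) AND 1)) -> 0
  row 30 [11110]: (((NOT 1 IMPLIES 1) AND (1 IMPLIES NOT 1)) XOR ((1 OR 1) AND 1)) -> 1
  row 31 [11111]: (((NOT 1 IMPLIES 1) AND (1 IMPLIES NOT 1)) XOR ((1 OR 1) AND 1)) -> 1
Full result column, 4 rows per line (a,b,c fixed per line; d,e runs 00..11 left to right):
  rows 0-3 [a,b,c=000]: 0011  = hex 3
  rows 4-7 [a,b,c=001]: 1100  = hex C
  rows 8-11 [a,b,c=010]: 1100  = hex C
  rows 12-15 [a,b,c=011]: 0011  = hex 3
  rows 16-19 [a,b,c=100]: 0011  = hex 3
  rows 20-23 [a,b,c=101]: 1100  = hex C
  rows 24-27 [a,b,c=110]: 1100  = hex C
  rows 28-31 [a,b,c=111]: 0011  = hex 3
Output column (row 0 .. row 31) = 00111100110000110011110011000011
Output column grouped in 4s = 0011 1100 1100 0011 0011 1100 1100 0011 = 0x3CC33CC3
Convert to decimal digit by digit (value = value*16 + digit):
  3 -> 3
  3*16 + 12 (C) = 60
  60*16 + 12 (C) = 972
  972*16 + 3 = 15555
  15555*16 + 3 = 248883
  248883*16 + 12 (C) = 3982140
  3982140*16 + 12 (C) = 63714252
  63714252*16 + 3 = 1019428035
Decimal = 1019428035

1019428035


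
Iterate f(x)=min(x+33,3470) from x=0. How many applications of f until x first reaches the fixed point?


Step 1: x=0, cap=3470, increment=33
Step 2: x grows by 33 each step until capped at 3470; fixed point is x=3470
Step 3: iterations = ceil(3470/33) = 106

106


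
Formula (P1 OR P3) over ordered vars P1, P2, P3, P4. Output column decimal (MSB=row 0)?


Formula: (P1 OR P3) over P1, P2, P3, P4 (16 rows)
Evaluate each row (bits = P1,P2,P3,P4, MSB first):
  row 0 [0000]: (0 OR 0) -> 0
  row 1 [0001]: (0 OR 0) -> 0
  row 2 [0010]: (0 OR 1) -> 1
  row 3 [0011]: (0 OR 1) -> 1
  row 4 [0100]: (0 OR 0) -> 0
  row 5 [0101]: (0 OR 0) -> 0
  row 6 [0110]: (0 OR 1) -> 1
  row 7 [0111]: (0 OR 1) -> 1
  row 8 [1000]: (1 OR 0) -> 1
  row 9 [1001]: (1 OR 0) -> 1
  row 10 [1010]: (1 OR 1) -> 1
  row 11 [1011]: (1 OR 1) -> 1
  row 12 [1100]: (1 OR 0) -> 1
  row 13 [1101]: (1 OR 0) -> 1
  row 14 [1110]: (1 OR 1) -> 1
  row 15 [1111]: (1 OR 1) -> 1
Full result column, 4 rows per line (P1,P2 fixed per line; P3,P4 runs 00..11 left to right):
  rows 0-3 [P1,P2=00]: 0011  = hex 3
  rows 4-7 [P1,P2=01]: 0011  = hex 3
  rows 8-11 [P1,P2=10]: 1111  = hex F
  rows 12-15 [P1,P2=11]: 1111  = hex F
Output column (row 0 .. row 15) = 0011001111111111
Output column grouped in 4s = 0011 0011 1111 1111 = 0x33FF
Convert to decimal digit by digit (value = value*16 + digit):
  3 -> 3
  3*16 + 3 = 51
  51*16 + 15 (F) = 831
  831*16 + 15 (F) = 13311
Decimal = 13311

13311


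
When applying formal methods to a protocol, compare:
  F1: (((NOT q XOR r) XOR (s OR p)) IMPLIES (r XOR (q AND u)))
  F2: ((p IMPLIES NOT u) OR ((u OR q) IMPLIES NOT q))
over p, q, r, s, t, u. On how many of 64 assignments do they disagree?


F1 = (((NOT q XOR r) XOR (s OR p)) IMPLIES (r XOR (q AND u)))
F2 = ((p IMPLIES NOT u) OR ((u OR q) IMPLIES NOT q))
Evaluate both on each of 64 rows (bits = p,q,r,s,t,u):
  row 0 [000000]: F1=0 F2=1 (differ) -> 1
  row 1 [000001]: F1=0 F2=1 (differ) -> 1
  row 2 [000010]: F1=0 F2=1 (differ) -> 1
  row 3 [000011]: F1=0 F2=1 (differ) -> 1
  row 4 [000100]: F1=1 F2=1 -> 0
  (every remaining row is evaluated the same way; all 64 results are listed next)
Full result column, 8 rows per line (p,q,r fixed per line; s,t,u runs 000..111 left to right):
  rows 0-7 [p,q,r=000]: 11110000  (ones: 4)
  rows 8-15 [p,q,r=001]: 00000000  (ones: 0)
  rows 16-23 [p,q,r=010]: 00001010  (ones: 2)
  rows 24-31 [p,q,r=011]: 01010000  (ones: 2)
  rows 32-39 [p,q,r=100]: 00000000  (ones: 0)
  rows 40-47 [p,q,r=101]: 00000000  (ones: 0)
  rows 48-55 [p,q,r=110]: 11111111  (ones: 8)
  rows 56-63 [p,q,r=111]: 01010101  (ones: 4)
Disagreements = 4+0+2+2+0+0+8+4 = 20

20


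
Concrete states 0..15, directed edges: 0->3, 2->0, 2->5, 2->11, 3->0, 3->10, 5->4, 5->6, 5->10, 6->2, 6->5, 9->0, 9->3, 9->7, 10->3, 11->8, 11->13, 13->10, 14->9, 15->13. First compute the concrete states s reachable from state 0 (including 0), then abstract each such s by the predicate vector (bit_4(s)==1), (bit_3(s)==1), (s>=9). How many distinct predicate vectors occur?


BFS from 0:
Concrete reachable: {0, 3, 10}
Abstract via predicates (bit_4(s)==1), (bit_3(s)==1), (s>=9):
  (0,0,0) <- {0, 3}
  (0,1,1) <- {10}
Distinct abstract states = 2

2


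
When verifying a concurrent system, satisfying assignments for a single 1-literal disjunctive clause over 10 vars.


Step 1: Total=2^10=1024
Step 2: Unsat when all 1 false: 2^9=512
Step 3: Sat=1024-512=512

512


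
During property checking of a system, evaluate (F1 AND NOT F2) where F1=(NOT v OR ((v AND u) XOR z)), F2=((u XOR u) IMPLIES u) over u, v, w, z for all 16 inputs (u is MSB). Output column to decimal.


F1 = (NOT v OR ((v AND u) XOR z))
F2 = ((u XOR u) IMPLIES u)
Counterexample to F1=>F2 is where F1=1 and F2=0.
Evaluate each row (bits = u,v,w,z, MSB first):
  row 0 [0000]: F1=1 F2=1 -> F1&~F2 -> 0
  row 1 [0001]: F1=1 F2=1 -> F1&~F2 -> 0
  row 2 [0010]: F1=1 F2=1 -> F1&~F2 -> 0
  row 3 [0011]: F1=1 F2=1 -> F1&~F2 -> 0
  row 4 [0100]: F1=0 F2=1 -> F1&~F2 -> 0
  row 5 [0101]: F1=1 F2=1 -> F1&~F2 -> 0
  row 6 [0110]: F1=0 F2=1 -> F1&~F2 -> 0
  row 7 [0111]: F1=1 F2=1 -> F1&~F2 -> 0
  row 8 [1000]: F1=1 F2=1 -> F1&~F2 -> 0
  row 9 [1001]: F1=1 F2=1 -> F1&~F2 -> 0
  row 10 [1010]: F1=1 F2=1 -> F1&~F2 -> 0
  row 11 [1011]: F1=1 F2=1 -> F1&~F2 -> 0
  row 12 [1100]: F1=1 F2=1 -> F1&~F2 -> 0
  row 13 [1101]: F1=0 F2=1 -> F1&~F2 -> 0
  row 14 [1110]: F1=1 F2=1 -> F1&~F2 -> 0
  row 15 [1111]: F1=0 F2=1 -> F1&~F2 -> 0
Full result column, 4 rows per line (u,v fixed per line; w,z runs 00..11 left to right):
  rows 0-3 [u,v=00]: 0000  = hex 0
  rows 4-7 [u,v=01]: 0000  = hex 0
  rows 8-11 [u,v=10]: 0000  = hex 0
  rows 12-15 [u,v=11]: 0000  = hex 0
Counterexample vector (row 0 .. row 15) = 0000000000000000
Output column grouped in 4s = 0000 0000 0000 0000 = 0x0000
Convert to decimal digit by digit (value = value*16 + digit):
  0 -> 0
  0*16 + 0 = 0
  0*16 + 0 = 0
  0*16 + 0 = 0
Decimal = 0

0


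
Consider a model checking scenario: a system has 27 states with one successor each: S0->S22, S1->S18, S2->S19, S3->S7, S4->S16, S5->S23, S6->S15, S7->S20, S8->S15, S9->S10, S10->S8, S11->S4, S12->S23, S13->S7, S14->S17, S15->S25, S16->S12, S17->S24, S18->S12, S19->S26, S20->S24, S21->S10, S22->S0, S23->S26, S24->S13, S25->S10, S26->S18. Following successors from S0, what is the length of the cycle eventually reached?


Trace from S0 until a state repeats:
  S0 -> S22 -> S0
S0 first seen at step 0, revisited at step 2.
Cycle length = 2 - 0 = 2

2


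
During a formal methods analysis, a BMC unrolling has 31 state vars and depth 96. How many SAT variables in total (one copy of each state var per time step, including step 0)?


BMC unrolls to depth k, creating one copy of each state var for steps 0..k.
Step count = 96 + 1 = 97 (steps 0 through 96)
Vars per step = 31
Total = 31 * 97 = 3007

3007


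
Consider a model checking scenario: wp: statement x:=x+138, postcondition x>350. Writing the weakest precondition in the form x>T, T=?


Formula: wp(x:=E, P) = P[E/x] (substitute E for x in postcondition)
Step 1: Postcondition: x>350
Step 2: Substitute x+138 for x: x+138>350
Step 3: Solve for x: x > 350-138 = 212

212


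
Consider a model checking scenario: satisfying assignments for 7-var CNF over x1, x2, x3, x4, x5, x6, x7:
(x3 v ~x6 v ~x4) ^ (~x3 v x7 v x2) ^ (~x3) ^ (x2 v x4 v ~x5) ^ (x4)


CNF with 5 clauses over 7 vars (128 assignments).
An assignment satisfies CNF iff every clause has >=1 true literal.
Check each row (bits = x1,x2,x3,x4,x5,x6,x7; clause T/F shown):
  row 0 [0000000]: clauses=TTTTF -> 0
  row 1 [0000001]: clauses=TTTTF -> 0
  row 2 [0000010]: clauses=TTTTF -> 0
  row 3 [0000011]: clauses=TTTTF -> 0
  row 4 [0000100]: clauses=TTTFF -> 0
  (every remaining row is evaluated the same way; all 128 results are listed next)
Full result column, 8 rows per line (x1,x2,x3,x4 fixed per line; x5,x6,x7 runs 000..111 left to right):
  rows 0-7 [x1,x2,x3,x4=0000]: 00000000  (ones: 0)
  rows 8-15 [x1,x2,x3,x4=0001]: 11001100  (ones: 4)
  rows 16-23 [x1,x2,x3,x4=0010]: 00000000  (ones: 0)
  rows 24-31 [x1,x2,x3,x4=0011]: 00000000  (ones: 0)
  rows 32-39 [x1,x2,x3,x4=0100]: 00000000  (ones: 0)
  rows 40-47 [x1,x2,x3,x4=0101]: 11001100  (ones: 4)
  rows 48-55 [x1,x2,x3,x4=0110]: 00000000  (ones: 0)
  rows 56-63 [x1,x2,x3,x4=0111]: 00000000  (ones: 0)
  rows 64-71 [x1,x2,x3,x4=1000]: 00000000  (ones: 0)
  rows 72-79 [x1,x2,x3,x4=1001]: 11001100  (ones: 4)
  rows 80-87 [x1,x2,x3,x4=1010]: 00000000  (ones: 0)
  rows 88-95 [x1,x2,x3,x4=1011]: 00000000  (ones: 0)
  rows 96-103 [x1,x2,x3,x4=1100]: 00000000  (ones: 0)
  rows 104-111 [x1,x2,x3,x4=1101]: 11001100  (ones: 4)
  rows 112-119 [x1,x2,x3,x4=1110]: 00000000  (ones: 0)
  rows 120-127 [x1,x2,x3,x4=1111]: 00000000  (ones: 0)
Satisfying assignments = 0+4+0+0+0+4+0+0+0+4+0+0+0+4+0+0 = 16

16


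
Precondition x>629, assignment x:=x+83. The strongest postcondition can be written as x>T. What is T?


Formula: sp(P, x:=E) = exists old_x. (x = E[old_x/x]) AND P[old_x/x] (old_x is the value of x before the assignment; eliminate old_x by solving x = E[old_x/x] for old_x)
Step 1: Precondition P: x>629, i.e. old_x > 629
Step 2: Assignment gives x = old_x + 83, so old_x = x - 83
Step 3: Substitute into P: x - 83 > 629
Step 4: Simplify: x > 629+83 = 712

712


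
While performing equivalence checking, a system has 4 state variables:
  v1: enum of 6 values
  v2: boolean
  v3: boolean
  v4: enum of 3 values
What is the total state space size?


State space = product of domain sizes of all variables.
Domain sizes:
  v1 (enum of 6 values): 6
  v2 (boolean): 2
  v3 (boolean): 2
  v4 (enum of 3 values): 3
Product = 6 * 2 * 2 * 3 = 72

72


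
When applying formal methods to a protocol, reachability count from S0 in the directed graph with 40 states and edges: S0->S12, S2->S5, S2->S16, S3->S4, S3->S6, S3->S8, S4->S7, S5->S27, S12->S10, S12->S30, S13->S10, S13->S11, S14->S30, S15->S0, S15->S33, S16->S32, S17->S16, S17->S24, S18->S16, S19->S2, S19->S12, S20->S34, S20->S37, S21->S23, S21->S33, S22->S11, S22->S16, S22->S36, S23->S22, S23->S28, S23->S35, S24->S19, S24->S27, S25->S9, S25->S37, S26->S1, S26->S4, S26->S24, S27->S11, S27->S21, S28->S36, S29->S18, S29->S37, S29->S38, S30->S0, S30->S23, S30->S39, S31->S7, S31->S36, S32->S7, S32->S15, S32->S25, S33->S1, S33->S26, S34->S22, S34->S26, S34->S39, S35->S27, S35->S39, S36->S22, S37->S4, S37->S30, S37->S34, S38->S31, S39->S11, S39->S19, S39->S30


BFS from S0:
  layer 0: {S0}
  layer 1: {S12}
  layer 2: {S10, S30}
  layer 3: {S23, S39}
  layer 4: {S11, S19, S22, S28, S35}
  layer 5: {S2, S16, S27, S36}
  layer 6: {S5, S21, S32}
  layer 7: {S7, S15, S25, S33}
  layer 8: {S1, S9, S26, S37}
  layer 9: {S4, S24, S34}
Reachable set: {S0, S1, S2, S4, S5, S7, S9, S10, S11, S12, S15, S16, S19, S21, S22, S23, S24, S25, S26, S27, S28, S30, S32, S33, S34, S35, S36, S37, S39}
Count = 29

29


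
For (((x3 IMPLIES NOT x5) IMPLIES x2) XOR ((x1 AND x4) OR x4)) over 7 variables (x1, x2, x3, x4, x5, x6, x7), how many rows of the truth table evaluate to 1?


Formula: (((x3 IMPLIES NOT x5) IMPLIES x2) XOR ((x1 AND x4) OR x4)) over 7 vars (128 rows)
Evaluate each row (x1, x2, x3, x4, x5, x6, x7 as bits, MSB first):
  row 0 [0000000]: (((0 IMPLIES NOT 0) IMPLIES 0) XOR ((0 AND 0) OR 0)) -> 0
  row 1 [0000001]: (((0 IMPLIES NOT 0) IMPLIES 0) XOR ((0 AND 0) OR 0)) -> 0
  row 2 [0000010]: (((0 IMPLIES NOT 0) IMPLIES 0) XOR ((0 AND 0) OR 0)) -> 0
  row 3 [0000011]: (((0 IMPLIES NOT 0) IMPLIES 0) XOR ((0 AND 0) OR 0)) -> 0
  row 4 [0000100]: (((0 IMPLIES NOT 1) IMPLIES 0) XOR ((0 AND 0) OR 0)) -> 0
  (every remaining row is evaluated the same way; all 128 results are listed next)
Full result column, 8 rows per line (x1,x2,x3,x4 fixed per line; x5,x6,x7 runs 000..111 left to right):
  rows 0-7 [x1,x2,x3,x4=0000]: 00000000  (ones: 0)
  rows 8-15 [x1,x2,x3,x4=0001]: 11111111  (ones: 8)
  rows 16-23 [x1,x2,x3,x4=0010]: 00001111  (ones: 4)
  rows 24-31 [x1,x2,x3,x4=0011]: 11110000  (ones: 4)
  rows 32-39 [x1,x2,x3,x4=0100]: 11111111  (ones: 8)
  rows 40-47 [x1,x2,x3,x4=0101]: 00000000  (ones: 0)
  rows 48-55 [x1,x2,x3,x4=0110]: 11111111  (ones: 8)
  rows 56-63 [x1,x2,x3,x4=0111]: 00000000  (ones: 0)
  rows 64-71 [x1,x2,x3,x4=1000]: 00000000  (ones: 0)
  rows 72-79 [x1,x2,x3,x4=1001]: 11111111  (ones: 8)
  rows 80-87 [x1,x2,x3,x4=1010]: 00001111  (ones: 4)
  rows 88-95 [x1,x2,x3,x4=1011]: 11110000  (ones: 4)
  rows 96-103 [x1,x2,x3,x4=1100]: 11111111  (ones: 8)
  rows 104-111 [x1,x2,x3,x4=1101]: 00000000  (ones: 0)
  rows 112-119 [x1,x2,x3,x4=1110]: 11111111  (ones: 8)
  rows 120-127 [x1,x2,x3,x4=1111]: 00000000  (ones: 0)
Count of 1-rows = 0+8+4+4+8+0+8+0+0+8+4+4+8+0+8+0 = 64

64


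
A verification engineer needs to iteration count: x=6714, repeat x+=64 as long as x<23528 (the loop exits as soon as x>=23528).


Step 1: x goes from 6714 toward 23528 by 64; the body runs while x<23528, so iterations = ceil((bound-start)/step)
Step 2: Distance=16814
Step 3: ceil(16814/64)=263

263


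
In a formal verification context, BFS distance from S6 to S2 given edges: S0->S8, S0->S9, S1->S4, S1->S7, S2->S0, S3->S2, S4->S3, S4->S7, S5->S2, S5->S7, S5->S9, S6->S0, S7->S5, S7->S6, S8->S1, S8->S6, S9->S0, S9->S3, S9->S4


BFS layer-by-layer from S6:
  dist 0: {S6}
  dist 1: {S0}
  dist 2: {S8, S9}
  dist 3: {S1, S3, S4}
  dist 4: {S2, S7}
  -> S2 reached at distance 4
Shortest path length = 4

4


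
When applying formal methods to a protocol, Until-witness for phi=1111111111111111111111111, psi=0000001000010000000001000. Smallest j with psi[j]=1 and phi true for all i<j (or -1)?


(phi U psi) at 0: need smallest j with psi[j]=1 and phi[i]=1 for all i in [0,j).
Scan from step 0:
  step 0: phi=1, psi=0 -> continue
  step 1: phi=1, psi=0 -> continue
  step 2: phi=1, psi=0 -> continue
  step 3: phi=1, psi=0 -> continue
  step 6: psi=1 and phi held for [0,6) -> witness found
Witness step = 6

6


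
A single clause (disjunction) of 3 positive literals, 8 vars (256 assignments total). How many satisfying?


Step 1: Total=2^8=256
Step 2: Unsat when all 3 false: 2^5=32
Step 3: Sat=256-32=224

224


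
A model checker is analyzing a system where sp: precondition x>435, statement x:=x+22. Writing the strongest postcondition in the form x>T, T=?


Formula: sp(P, x:=E) = exists old_x. (x = E[old_x/x]) AND P[old_x/x] (old_x is the value of x before the assignment; eliminate old_x by solving x = E[old_x/x] for old_x)
Step 1: Precondition P: x>435, i.e. old_x > 435
Step 2: Assignment gives x = old_x + 22, so old_x = x - 22
Step 3: Substitute into P: x - 22 > 435
Step 4: Simplify: x > 435+22 = 457

457


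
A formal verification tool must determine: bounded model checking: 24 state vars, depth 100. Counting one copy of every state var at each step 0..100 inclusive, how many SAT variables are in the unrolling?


BMC unrolls to depth k, creating one copy of each state var for steps 0..k.
Step count = 100 + 1 = 101 (steps 0 through 100)
Vars per step = 24
Total = 24 * 101 = 2424

2424


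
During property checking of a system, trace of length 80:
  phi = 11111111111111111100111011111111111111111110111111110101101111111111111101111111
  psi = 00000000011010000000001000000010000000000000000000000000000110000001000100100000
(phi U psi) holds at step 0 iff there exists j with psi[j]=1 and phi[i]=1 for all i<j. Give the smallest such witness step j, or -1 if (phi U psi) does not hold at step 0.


(phi U psi) at 0: need smallest j with psi[j]=1 and phi[i]=1 for all i in [0,j).
Scan from step 0:
  step 0: phi=1, psi=0 -> continue
  step 1: phi=1, psi=0 -> continue
  step 2: phi=1, psi=0 -> continue
  step 3: phi=1, psi=0 -> continue
  step 9: psi=1 and phi held for [0,9) -> witness found
Witness step = 9

9


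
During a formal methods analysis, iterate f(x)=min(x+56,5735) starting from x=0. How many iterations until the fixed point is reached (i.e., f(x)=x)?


Step 1: x=0, cap=5735, increment=56
Step 2: x grows by 56 each step until capped at 5735; fixed point is x=5735
Step 3: iterations = ceil(5735/56) = 103

103


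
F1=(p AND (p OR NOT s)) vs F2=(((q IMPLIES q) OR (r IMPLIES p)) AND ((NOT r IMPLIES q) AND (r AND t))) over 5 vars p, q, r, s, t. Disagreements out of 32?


F1 = (p AND (p OR NOT s))
F2 = (((q IMPLIES q) OR (r IMPLIES p)) AND ((NOT r IMPLIES q) AND (r AND t)))
Evaluate both on each of 32 rows (bits = p,q,r,s,t):
  row 0 [00000]: F1=0 F2=0 -> 0
  row 1 [00001]: F1=0 F2=0 -> 0
  row 2 [00010]: F1=0 F2=0 -> 0
  row 3 [00011]: F1=0 F2=0 -> 0
  row 4 [00100]: F1=0 F2=0 -> 0
  row 5 [00101]: F1=0 F2=1 (differ) -> 1
  row 6 [00110]: F1=0 F2=0 -> 0
  row 7 [00111]: F1=0 F2=1 (differ) -> 1
  row 8 [01000]: F1=0 F2=0 -> 0
  row 9 [01001]: F1=0 F2=0 -> 0
  row 10 [01010]: F1=0 F2=0 -> 0
  row 11 [01011]: F1=0 F2=0 -> 0
  row 12 [01100]: F1=0 F2=0 -> 0
  row 13 [01101]: F1=0 F2=1 (differ) -> 1
  row 14 [01110]: F1=0 F2=0 -> 0
  row 15 [01111]: F1=0 F2=1 (differ) -> 1
  row 16 [10000]: F1=1 F2=0 (differ) -> 1
  row 17 [10001]: F1=1 F2=0 (differ) -> 1
  row 18 [10010]: F1=1 F2=0 (differ) -> 1
  row 19 [10011]: F1=1 F2=0 (differ) -> 1
  row 20 [10100]: F1=1 F2=0 (differ) -> 1
  row 21 [10101]: F1=1 F2=1 -> 0
  row 22 [10110]: F1=1 F2=0 (differ) -> 1
  row 23 [10111]: F1=1 F2=1 -> 0
  row 24 [11000]: F1=1 F2=0 (differ) -> 1
  row 25 [11001]: F1=1 F2=0 (differ) -> 1
  row 26 [11010]: F1=1 F2=0 (differ) -> 1
  row 27 [11011]: F1=1 F2=0 (differ) -> 1
  row 28 [11100]: F1=1 F2=0 (differ) -> 1
  row 29 [11101]: F1=1 F2=1 -> 0
  row 30 [11110]: F1=1 F2=0 (differ) -> 1
  row 31 [11111]: F1=1 F2=1 -> 0
Full result column, 8 rows per line (p,q fixed per line; r,s,t runs 000..111 left to right):
  rows 0-7 [p,q=00]: 00000101  (ones: 2)
  rows 8-15 [p,q=01]: 00000101  (ones: 2)
  rows 16-23 [p,q=10]: 11111010  (ones: 6)
  rows 24-31 [p,q=11]: 11111010  (ones: 6)
Disagreements = 2+2+6+6 = 16

16


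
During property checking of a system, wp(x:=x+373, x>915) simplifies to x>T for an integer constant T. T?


Formula: wp(x:=E, P) = P[E/x] (substitute E for x in postcondition)
Step 1: Postcondition: x>915
Step 2: Substitute x+373 for x: x+373>915
Step 3: Solve for x: x > 915-373 = 542

542


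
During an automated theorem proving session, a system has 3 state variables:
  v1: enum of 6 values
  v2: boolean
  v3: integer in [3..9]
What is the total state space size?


State space = product of domain sizes of all variables.
Domain sizes:
  v1 (enum of 6 values): 6
  v2 (boolean): 2
  v3 (integer in [3..9]): 7
Product = 6 * 2 * 7 = 84

84


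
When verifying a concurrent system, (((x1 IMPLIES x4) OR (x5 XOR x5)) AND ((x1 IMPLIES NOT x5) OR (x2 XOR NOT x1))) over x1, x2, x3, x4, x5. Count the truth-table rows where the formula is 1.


Formula: (((x1 IMPLIES x4) OR (x5 XOR x5)) AND ((x1 IMPLIES NOT x5) OR (x2 XOR NOT x1))) over 5 vars (32 rows)
Evaluate each row (x1, x2, x3, x4, x5 as bits, MSB first):
  row 0 [00000]: (((0 IMPLIES 0) OR (0 XOR 0)) AND ((0 IMPLIES NOT 0) OR (0 XOR NOT 0))) -> 1
  row 1 [00001]: (((0 IMPLIES 0) OR (1 XOR 1)) AND ((0 IMPLIES NOT 1) OR (0 XOR NOT 0))) -> 1
  row 2 [00010]: (((0 IMPLIES 1) OR (0 XOR 0)) AND ((0 IMPLIES NOT 0) OR (0 XOR NOT 0))) -> 1
  row 3 [00011]: (((0 IMPLIES 1) OR (1 XOR 1)) AND ((0 IMPLIES NOT 1) OR (0 XOR NOT 0))) -> 1
  row 4 [00100]: (((0 IMPLIES 0) OR (0 XOR 0)) AND ((0 IMPLIES NOT 0) OR (0 XOR NOT 0))) -> 1
  row 5 [00101]: (((0 IMPLIES 0) OR (1 XOR 1)) AND ((0 IMPLIES NOT 1) OR (0 XOR NOT 0))) -> 1
  row 6 [00110]: (((0 IMPLIES 1) OR (0 XOR 0)) AND ((0 IMPLIES NOT 0) OR (0 XOR NOT 0))) -> 1
  row 7 [00111]: (((0 IMPLIES 1) OR (1 XOR 1)) AND ((0 IMPLIES NOT 1) OR (0 XOR NOT 0))) -> 1
  row 8 [01000]: (((0 IMPLIES 0) OR (0 XOR 0)) AND ((0 IMPLIES NOT 0) OR (1 XOR NOT 0))) -> 1
  row 9 [01001]: (((0 IMPLIES 0) OR (1 XOR 1)) AND ((0 IMPLIES NOT 1) OR (1 XOR NOT 0))) -> 1
  row 10 [01010]: (((0 IMPLIES 1) OR (0 XOR 0)) AND ((0 IMPLIES NOT 0) OR (1 XOR NOT 0))) -> 1
  row 11 [01011]: (((0 IMPLIES 1) OR (1 XOR 1)) AND ((0 IMPLIES NOT 1) OR (1 XOR NOT 0))) -> 1
  row 12 [01100]: (((0 IMPLIES 0) OR (0 XOR 0)) AND ((0 IMPLIES NOT 0) OR (1 XOR NOT 0))) -> 1
  row 13 [01101]: (((0 IMPLIES 0) OR (1 XOR 1)) AND ((0 IMPLIES NOT 1) OR (1 XOR NOT 0))) -> 1
  row 14 [01110]: (((0 IMPLIES 1) OR (0 XOR 0)) AND ((0 IMPLIES NOT 0) OR (1 XOR NOT 0))) -> 1
  row 15 [01111]: (((0 IMPLIES 1) OR (1 XOR 1)) AND ((0 IMPLIES NOT 1) OR (1 XOR NOT 0))) -> 1
  row 16 [10000]: (((1 IMPLIES 0) OR (0 XOR 0)) AND ((1 IMPLIES NOT 0) OR (0 XOR NOT 1))) -> 0
  row 17 [10001]: (((1 IMPLIES 0) OR (1 XOR 1)) AND ((1 IMPLIES NOT 1) OR (0 XOR NOT 1))) -> 0
  row 18 [10010]: (((1 IMPLIES 1) OR (0 XOR 0)) AND ((1 IMPLIES NOT 0) OR (0 XOR NOT 1))) -> 1
  row 19 [10011]: (((1 IMPLIES 1) OR (1 XOR 1)) AND ((1 IMPLIES NOT 1) OR (0 XOR NOT 1))) -> 0
  row 20 [10100]: (((1 IMPLIES 0) OR (0 XOR 0)) AND ((1 IMPLIES NOT 0) OR (0 XOR NOT 1))) -> 0
  row 21 [10101]: (((1 IMPLIES 0) OR (1 XOR 1)) AND ((1 IMPLIES NOT 1) OR (0 XOR NOT 1))) -> 0
  row 22 [10110]: (((1 IMPLIES 1) OR (0 XOR 0)) AND ((1 IMPLIES NOT 0) OR (0 XOR NOT 1))) -> 1
  row 23 [10111]: (((1 IMPLIES 1) OR (1 XOR 1)) AND ((1 IMPLIES NOT 1) OR (0 XOR NOT 1))) -> 0
  row 24 [11000]: (((1 IMPLIES 0) OR (0 XOR 0)) AND ((1 IMPLIES NOT 0) OR (1 XOR NOT 1))) -> 0
  row 25 [11001]: (((1 IMPLIES 0) OR (1 XOR 1)) AND ((1 IMPLIES NOT 1) OR (1 XOR NOT 1))) -> 0
  row 26 [11010]: (((1 IMPLIES 1) OR (0 XOR 0)) AND ((1 IMPLIES NOT 0) OR (1 XOR NOT 1))) -> 1
  row 27 [11011]: (((1 IMPLIES 1) OR (1 XOR 1)) AND ((1 IMPLIES NOT 1) OR (1 XOR NOT 1))) -> 1
  row 28 [11100]: (((1 IMPLIES 0) OR (0 XOR 0)) AND ((1 IMPLIES NOT 0) OR (1 XOR NOT 1))) -> 0
  row 29 [11101]: (((1 IMPLIES 0) OR (1 XOR 1)) AND ((1 IMPLIES NOT 1) OR (1 XOR NOT 1))) -> 0
  row 30 [11110]: (((1 IMPLIES 1) OR (0 XOR 0)) AND ((1 IMPLIES NOT 0) OR (1 XOR NOT 1))) -> 1
  row 31 [11111]: (((1 IMPLIES 1) OR (1 XOR 1)) AND ((1 IMPLIES NOT 1) OR (1 XOR NOT 1))) -> 1
Full result column, 8 rows per line (x1,x2 fixed per line; x3,x4,x5 runs 000..111 left to right):
  rows 0-7 [x1,x2=00]: 11111111  (ones: 8)
  rows 8-15 [x1,x2=01]: 11111111  (ones: 8)
  rows 16-23 [x1,x2=10]: 00100010  (ones: 2)
  rows 24-31 [x1,x2=11]: 00110011  (ones: 4)
Count of 1-rows = 8+8+2+4 = 22

22


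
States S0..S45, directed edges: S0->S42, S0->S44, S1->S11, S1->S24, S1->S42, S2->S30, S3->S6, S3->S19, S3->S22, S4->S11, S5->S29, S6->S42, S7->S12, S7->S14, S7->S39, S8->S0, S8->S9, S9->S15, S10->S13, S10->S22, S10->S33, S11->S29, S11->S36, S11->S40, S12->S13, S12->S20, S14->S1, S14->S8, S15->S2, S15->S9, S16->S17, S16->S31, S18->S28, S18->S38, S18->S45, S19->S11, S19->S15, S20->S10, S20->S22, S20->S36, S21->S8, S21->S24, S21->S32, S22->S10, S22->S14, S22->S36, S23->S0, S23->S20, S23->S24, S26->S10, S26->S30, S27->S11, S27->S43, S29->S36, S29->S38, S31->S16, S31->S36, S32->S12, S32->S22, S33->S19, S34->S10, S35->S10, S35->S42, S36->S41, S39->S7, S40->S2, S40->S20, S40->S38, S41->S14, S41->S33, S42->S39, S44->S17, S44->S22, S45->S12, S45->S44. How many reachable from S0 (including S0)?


BFS from S0:
  layer 0: {S0}
  layer 1: {S42, S44}
  layer 2: {S17, S22, S39}
  layer 3: {S7, S10, S14, S36}
  layer 4: {S1, S8, S12, S13, S33, S41}
  layer 5: {S9, S11, S19, S20, S24}
  layer 6: {S15, S29, S40}
  layer 7: {S2, S38}
  layer 8: {S30}
Reachable set: {S0, S1, S2, S7, S8, S9, S10, S11, S12, S13, S14, S15, S17, S19, S20, S22, S24, S29, S30, S33, S36, S38, S39, S40, S41, S42, S44}
Count = 27

27


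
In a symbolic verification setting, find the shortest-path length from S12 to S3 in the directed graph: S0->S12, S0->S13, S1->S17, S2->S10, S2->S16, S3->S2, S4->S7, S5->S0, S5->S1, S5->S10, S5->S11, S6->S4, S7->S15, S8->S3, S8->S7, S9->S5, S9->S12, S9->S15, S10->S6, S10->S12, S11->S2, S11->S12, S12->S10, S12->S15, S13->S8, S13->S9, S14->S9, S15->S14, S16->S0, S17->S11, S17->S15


BFS layer-by-layer from S12:
  dist 0: {S12}
  dist 1: {S10, S15}
  dist 2: {S6, S14}
  dist 3: {S4, S9}
  dist 4: {S5, S7}
  dist 5: {S0, S1, S11}
  dist 6: {S2, S13, S17}
  dist 7: {S8, S16}
  dist 8: {S3}
  -> S3 reached at distance 8
Shortest path length = 8

8


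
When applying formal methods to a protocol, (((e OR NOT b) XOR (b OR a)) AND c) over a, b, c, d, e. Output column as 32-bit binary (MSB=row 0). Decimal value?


Formula: (((e OR NOT b) XOR (b OR a)) AND c) over a, b, c, d, e (32 rows)
Evaluate each row (bits = a,b,c,d,e, MSB first):
  row 0 [00000]: (((0 OR NOT 0) XOR (0 OR 0)) AND 0) -> 0
  row 1 [00001]: (((1 OR NOT 0) XOR (0 OR 0)) AND 0) -> 0
  row 2 [00010]: (((0 OR NOT 0) XOR (0 OR 0)) AND 0) -> 0
  row 3 [00011]: (((1 OR NOT 0) XOR (0 OR 0)) AND 0) -> 0
  row 4 [00100]: (((0 OR NOT 0) XOR (0 OR 0)) AND 1) -> 1
  row 5 [00101]: (((1 OR NOT 0) XOR (0 OR 0)) AND 1) -> 1
  row 6 [00110]: (((0 OR NOT 0) XOR (0 OR 0)) AND 1) -> 1
  row 7 [00111]: (((1 OR NOT 0) XOR (0 OR 0)) AND 1) -> 1
  row 8 [01000]: (((0 OR NOT 1) XOR (1 OR 0)) AND 0) -> 0
  row 9 [01001]: (((1 OR NOT 1) XOR (1 OR 0)) AND 0) -> 0
  row 10 [01010]: (((0 OR NOT 1) XOR (1 OR 0)) AND 0) -> 0
  row 11 [01011]: (((1 OR NOT 1) XOR (1 OR 0)) AND 0) -> 0
  row 12 [01100]: (((0 OR NOT 1) XOR (1 OR 0)) AND 1) -> 1
  row 13 [01101]: (((1 OR NOT 1) XOR (1 OR 0)) AND 1) -> 0
  row 14 [01110]: (((0 OR NOT 1) XOR (1 OR 0)) AND 1) -> 1
  row 15 [01111]: (((1 OR NOT 1) XOR (1 OR 0)) AND 1) -> 0
  row 16 [10000]: (((0 OR NOT 0) XOR (0 OR 1)) AND 0) -> 0
  row 17 [10001]: (((1 OR NOT 0) XOR (0 OR 1)) AND 0) -> 0
  row 18 [10010]: (((0 OR NOT 0) XOR (0 OR 1)) AND 0) -> 0
  row 19 [10011]: (((1 OR NOT 0) XOR (0 OR 1)) AND 0) -> 0
  row 20 [10100]: (((0 OR NOT 0) XOR (0 OR 1)) AND 1) -> 0
  row 21 [10101]: (((1 OR NOT 0) XOR (0 OR 1)) AND 1) -> 0
  row 22 [10110]: (((0 OR NOT 0) XOR (0 OR 1)) AND 1) -> 0
  row 23 [10111]: (((1 OR NOT 0) XOR (0 OR 1)) AND 1) -> 0
  row 24 [11000]: (((0 OR NOT 1) XOR (1 OR 1)) AND 0) -> 0
  row 25 [11001]: (((1 OR NOT 1) XOR (1 OR 1)) AND 0) -> 0
  row 26 [11010]: (((0 OR NOT 1) XOR (1 OR 1)) AND 0) -> 0
  row 27 [11011]: (((1 OR NOT 1) XOR (1 OR 1)) AND 0) -> 0
  row 28 [11100]: (((0 OR NOT 1) XOR (1 OR 1)) AND 1) -> 1
  row 29 [11101]: (((1 OR NOT 1) XOR (1 OR 1)) AND 1) -> 0
  row 30 [11110]: (((0 OR NOT 1) XOR (1 OR 1)) AND 1) -> 1
  row 31 [11111]: (((1 OR NOT 1) XOR (1 OR 1)) AND 1) -> 0
Full result column, 4 rows per line (a,b,c fixed per line; d,e runs 00..11 left to right):
  rows 0-3 [a,b,c=000]: 0000  = hex 0
  rows 4-7 [a,b,c=001]: 1111  = hex F
  rows 8-11 [a,b,c=010]: 0000  = hex 0
  rows 12-15 [a,b,c=011]: 1010  = hex A
  rows 16-19 [a,b,c=100]: 0000  = hex 0
  rows 20-23 [a,b,c=101]: 0000  = hex 0
  rows 24-27 [a,b,c=110]: 0000  = hex 0
  rows 28-31 [a,b,c=111]: 1010  = hex A
Output column (row 0 .. row 31) = 00001111000010100000000000001010
Output column grouped in 4s = 0000 1111 0000 1010 0000 0000 0000 1010 = 0x0F0A000A
Convert to decimal digit by digit (value = value*16 + digit):
  0 -> 0
  0*16 + 15 (F) = 15
  15*16 + 0 = 240
  240*16 + 10 (A) = 3850
  3850*16 + 0 = 61600
  61600*16 + 0 = 985600
  985600*16 + 0 = 15769600
  15769600*16 + 10 (A) = 252313610
Decimal = 252313610

252313610


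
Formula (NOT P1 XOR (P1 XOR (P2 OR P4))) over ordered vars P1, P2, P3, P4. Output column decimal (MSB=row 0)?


Formula: (NOT P1 XOR (P1 XOR (P2 OR P4))) over P1, P2, P3, P4 (16 rows)
Evaluate each row (bits = P1,P2,P3,P4, MSB first):
  row 0 [0000]: (NOT 0 XOR (0 XOR (0 OR 0))) -> 1
  row 1 [0001]: (NOT 0 XOR (0 XOR (0 OR 1))) -> 0
  row 2 [0010]: (NOT 0 XOR (0 XOR (0 OR 0))) -> 1
  row 3 [0011]: (NOT 0 XOR (0 XOR (0 OR 1))) -> 0
  row 4 [0100]: (NOT 0 XOR (0 XOR (1 OR 0))) -> 0
  row 5 [0101]: (NOT 0 XOR (0 XOR (1 OR 1))) -> 0
  row 6 [0110]: (NOT 0 XOR (0 XOR (1 OR 0))) -> 0
  row 7 [0111]: (NOT 0 XOR (0 XOR (1 OR 1))) -> 0
  row 8 [1000]: (NOT 1 XOR (1 XOR (0 OR 0))) -> 1
  row 9 [1001]: (NOT 1 XOR (1 XOR (0 OR 1))) -> 0
  row 10 [1010]: (NOT 1 XOR (1 XOR (0 OR 0))) -> 1
  row 11 [1011]: (NOT 1 XOR (1 XOR (0 OR 1))) -> 0
  row 12 [1100]: (NOT 1 XOR (1 XOR (1 OR 0))) -> 0
  row 13 [1101]: (NOT 1 XOR (1 XOR (1 OR 1))) -> 0
  row 14 [1110]: (NOT 1 XOR (1 XOR (1 OR 0))) -> 0
  row 15 [1111]: (NOT 1 XOR (1 XOR (1 OR 1))) -> 0
Full result column, 4 rows per line (P1,P2 fixed per line; P3,P4 runs 00..11 left to right):
  rows 0-3 [P1,P2=00]: 1010  = hex A
  rows 4-7 [P1,P2=01]: 0000  = hex 0
  rows 8-11 [P1,P2=10]: 1010  = hex A
  rows 12-15 [P1,P2=11]: 0000  = hex 0
Output column (row 0 .. row 15) = 1010000010100000
Output column grouped in 4s = 1010 0000 1010 0000 = 0xA0A0
Convert to decimal digit by digit (value = value*16 + digit):
  A -> 10
  10*16 + 0 = 160
  160*16 + 10 (A) = 2570
  2570*16 + 0 = 41120
Decimal = 41120

41120


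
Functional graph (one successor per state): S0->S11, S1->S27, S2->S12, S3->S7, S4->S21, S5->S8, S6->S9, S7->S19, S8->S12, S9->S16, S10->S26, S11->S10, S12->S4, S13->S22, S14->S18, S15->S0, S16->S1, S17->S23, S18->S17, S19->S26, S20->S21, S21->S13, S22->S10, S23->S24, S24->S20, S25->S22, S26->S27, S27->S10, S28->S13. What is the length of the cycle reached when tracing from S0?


Trace from S0 until a state repeats:
  S0 -> S11 -> S10 -> S26 -> S27 -> S10
S10 first seen at step 2, revisited at step 5.
Cycle length = 5 - 2 = 3

3


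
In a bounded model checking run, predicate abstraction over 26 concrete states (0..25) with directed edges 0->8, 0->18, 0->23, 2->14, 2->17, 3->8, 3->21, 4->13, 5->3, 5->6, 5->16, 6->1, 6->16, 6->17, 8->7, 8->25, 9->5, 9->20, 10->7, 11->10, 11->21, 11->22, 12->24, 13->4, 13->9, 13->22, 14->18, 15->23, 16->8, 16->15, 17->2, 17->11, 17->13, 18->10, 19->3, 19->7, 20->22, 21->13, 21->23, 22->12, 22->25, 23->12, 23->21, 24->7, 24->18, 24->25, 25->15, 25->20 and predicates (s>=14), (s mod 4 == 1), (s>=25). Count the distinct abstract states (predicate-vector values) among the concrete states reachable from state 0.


BFS from 0:
Concrete reachable: {0, 1, 2, 3, 4, 5, 6, 7, 8, 9, 10, 11, 12, 13, 14, 15, 16, 17, 18, 20, 21, 22, 23, 24, 25}
Abstract via predicates (s>=14), (s mod 4 == 1), (s>=25):
  (0,0,0) <- {0, 2, 3, 4, 6, 7, 8, 10, 11, 12}
  (0,1,0) <- {1, 5, 9, 13}
  (1,0,0) <- {14, 15, 16, 18, 20, 22, 23, 24}
  (1,1,0) <- {17, 21}
  (1,1,1) <- {25}
Distinct abstract states = 5

5


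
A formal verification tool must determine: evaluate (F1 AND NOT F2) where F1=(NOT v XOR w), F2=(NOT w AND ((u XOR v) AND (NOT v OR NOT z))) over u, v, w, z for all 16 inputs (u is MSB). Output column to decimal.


F1 = (NOT v XOR w)
F2 = (NOT w AND ((u XOR v) AND (NOT v OR NOT z)))
Counterexample to F1=>F2 is where F1=1 and F2=0.
Evaluate each row (bits = u,v,w,z, MSB first):
  row 0 [0000]: F1=1 F2=0 -> F1&~F2 -> 1
  row 1 [0001]: F1=1 F2=0 -> F1&~F2 -> 1
  row 2 [0010]: F1=0 F2=0 -> F1&~F2 -> 0
  row 3 [0011]: F1=0 F2=0 -> F1&~F2 -> 0
  row 4 [0100]: F1=0 F2=1 -> F1&~F2 -> 0
  row 5 [0101]: F1=0 F2=0 -> F1&~F2 -> 0
  row 6 [0110]: F1=1 F2=0 -> F1&~F2 -> 1
  row 7 [0111]: F1=1 F2=0 -> F1&~F2 -> 1
  row 8 [1000]: F1=1 F2=1 -> F1&~F2 -> 0
  row 9 [1001]: F1=1 F2=1 -> F1&~F2 -> 0
  row 10 [1010]: F1=0 F2=0 -> F1&~F2 -> 0
  row 11 [1011]: F1=0 F2=0 -> F1&~F2 -> 0
  row 12 [1100]: F1=0 F2=0 -> F1&~F2 -> 0
  row 13 [1101]: F1=0 F2=0 -> F1&~F2 -> 0
  row 14 [1110]: F1=1 F2=0 -> F1&~F2 -> 1
  row 15 [1111]: F1=1 F2=0 -> F1&~F2 -> 1
Full result column, 4 rows per line (u,v fixed per line; w,z runs 00..11 left to right):
  rows 0-3 [u,v=00]: 1100  = hex C
  rows 4-7 [u,v=01]: 0011  = hex 3
  rows 8-11 [u,v=10]: 0000  = hex 0
  rows 12-15 [u,v=11]: 0011  = hex 3
Counterexample vector (row 0 .. row 15) = 1100001100000011
Output column grouped in 4s = 1100 0011 0000 0011 = 0xC303
Convert to decimal digit by digit (value = value*16 + digit):
  C -> 12
  12*16 + 3 = 195
  195*16 + 0 = 3120
  3120*16 + 3 = 49923
Decimal = 49923

49923


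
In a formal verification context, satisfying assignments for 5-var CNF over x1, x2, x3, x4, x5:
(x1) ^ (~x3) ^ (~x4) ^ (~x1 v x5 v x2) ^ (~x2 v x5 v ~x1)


CNF with 5 clauses over 5 vars (32 assignments).
An assignment satisfies CNF iff every clause has >=1 true literal.
Check each row (bits = x1,x2,x3,x4,x5; clause T/F shown):
  row 0 [00000]: clauses=FTTTT -> 0
  row 1 [00001]: clauses=FTTTT -> 0
  row 2 [00010]: clauses=FTFTT -> 0
  row 3 [00011]: clauses=FTFTT -> 0
  row 4 [00100]: clauses=FFTTT -> 0
  row 5 [00101]: clauses=FFTTT -> 0
  row 6 [00110]: clauses=FFFTT -> 0
  row 7 [00111]: clauses=FFFTT -> 0
  row 8 [01000]: clauses=FTTTT -> 0
  row 9 [01001]: clauses=FTTTT -> 0
  row 10 [01010]: clauses=FTFTT -> 0
  row 11 [01011]: clauses=FTFTT -> 0
  row 12 [01100]: clauses=FFTTT -> 0
  row 13 [01101]: clauses=FFTTT -> 0
  row 14 [01110]: clauses=FFFTT -> 0
  row 15 [01111]: clauses=FFFTT -> 0
  row 16 [10000]: clauses=TTTFT -> 0
  row 17 [10001]: clauses=TTTTT -> 1
  row 18 [10010]: clauses=TTFFT -> 0
  row 19 [10011]: clauses=TTFTT -> 0
  row 20 [10100]: clauses=TFTFT -> 0
  row 21 [10101]: clauses=TFTTT -> 0
  row 22 [10110]: clauses=TFFFT -> 0
  row 23 [10111]: clauses=TFFTT -> 0
  row 24 [11000]: clauses=TTTTF -> 0
  row 25 [11001]: clauses=TTTTT -> 1
  row 26 [11010]: clauses=TTFTF -> 0
  row 27 [11011]: clauses=TTFTT -> 0
  row 28 [11100]: clauses=TFTTF -> 0
  row 29 [11101]: clauses=TFTTT -> 0
  row 30 [11110]: clauses=TFFTF -> 0
  row 31 [11111]: clauses=TFFTT -> 0
Full result column, 8 rows per line (x1,x2 fixed per line; x3,x4,x5 runs 000..111 left to right):
  rows 0-7 [x1,x2=00]: 00000000  (ones: 0)
  rows 8-15 [x1,x2=01]: 00000000  (ones: 0)
  rows 16-23 [x1,x2=10]: 01000000  (ones: 1)
  rows 24-31 [x1,x2=11]: 01000000  (ones: 1)
Satisfying assignments = 0+0+1+1 = 2

2


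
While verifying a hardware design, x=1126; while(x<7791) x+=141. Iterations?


Step 1: x goes from 1126 toward 7791 by 141; the body runs while x<7791, so iterations = ceil((bound-start)/step)
Step 2: Distance=6665
Step 3: ceil(6665/141)=48

48


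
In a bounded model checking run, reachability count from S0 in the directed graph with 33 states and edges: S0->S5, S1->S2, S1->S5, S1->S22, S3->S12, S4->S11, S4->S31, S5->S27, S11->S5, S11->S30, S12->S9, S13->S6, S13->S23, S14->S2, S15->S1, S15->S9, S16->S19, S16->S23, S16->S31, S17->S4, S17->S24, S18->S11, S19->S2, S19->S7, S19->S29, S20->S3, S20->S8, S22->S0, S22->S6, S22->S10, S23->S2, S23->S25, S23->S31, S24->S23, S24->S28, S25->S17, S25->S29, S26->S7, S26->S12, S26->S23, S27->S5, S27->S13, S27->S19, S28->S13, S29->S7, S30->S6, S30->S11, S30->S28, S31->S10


BFS from S0:
  layer 0: {S0}
  layer 1: {S5}
  layer 2: {S27}
  layer 3: {S13, S19}
  layer 4: {S2, S6, S7, S23, S29}
  layer 5: {S25, S31}
  layer 6: {S10, S17}
  layer 7: {S4, S24}
  layer 8: {S11, S28}
  layer 9: {S30}
Reachable set: {S0, S2, S4, S5, S6, S7, S10, S11, S13, S17, S19, S23, S24, S25, S27, S28, S29, S30, S31}
Count = 19

19


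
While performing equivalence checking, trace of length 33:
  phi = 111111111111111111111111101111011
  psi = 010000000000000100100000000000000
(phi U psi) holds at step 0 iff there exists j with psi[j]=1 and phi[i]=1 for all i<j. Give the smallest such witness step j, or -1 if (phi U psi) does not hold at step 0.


(phi U psi) at 0: need smallest j with psi[j]=1 and phi[i]=1 for all i in [0,j).
Scan from step 0:
  step 0: phi=1, psi=0 -> continue
  step 1: psi=1 and phi held for [0,1) -> witness found
Witness step = 1

1


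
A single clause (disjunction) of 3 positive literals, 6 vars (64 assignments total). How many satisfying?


Step 1: Total=2^6=64
Step 2: Unsat when all 3 false: 2^3=8
Step 3: Sat=64-8=56

56


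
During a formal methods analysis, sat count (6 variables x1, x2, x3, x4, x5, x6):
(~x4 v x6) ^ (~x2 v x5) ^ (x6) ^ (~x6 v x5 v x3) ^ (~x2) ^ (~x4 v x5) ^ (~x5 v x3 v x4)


CNF with 7 clauses over 6 vars (64 assignments).
An assignment satisfies CNF iff every clause has >=1 true literal.
Check each row (bits = x1,x2,x3,x4,x5,x6; clause T/F shown):
  row 0 [000000]: clauses=TTFTTTT -> 0
  row 1 [000001]: clauses=TTTFTTT -> 0
  row 2 [000010]: clauses=TTFTTTF -> 0
  row 3 [000011]: clauses=TTTTTTF -> 0
  row 4 [000100]: clauses=FTFTTFT -> 0
  (every remaining row is evaluated the same way; all 64 results are listed next)
Full result column, 8 rows per line (x1,x2,x3 fixed per line; x4,x5,x6 runs 000..111 left to right):
  rows 0-7 [x1,x2,x3=000]: 00000001  (ones: 1)
  rows 8-15 [x1,x2,x3=001]: 01010001  (ones: 3)
  rows 16-23 [x1,x2,x3=010]: 00000000  (ones: 0)
  rows 24-31 [x1,x2,x3=011]: 00000000  (ones: 0)
  rows 32-39 [x1,x2,x3=100]: 00000001  (ones: 1)
  rows 40-47 [x1,x2,x3=101]: 01010001  (ones: 3)
  rows 48-55 [x1,x2,x3=110]: 00000000  (ones: 0)
  rows 56-63 [x1,x2,x3=111]: 00000000  (ones: 0)
Satisfying assignments = 1+3+0+0+1+3+0+0 = 8

8
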